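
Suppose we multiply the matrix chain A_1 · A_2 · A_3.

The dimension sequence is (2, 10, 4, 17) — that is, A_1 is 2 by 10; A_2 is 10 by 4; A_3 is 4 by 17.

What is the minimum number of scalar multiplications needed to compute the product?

Order (A_1 · (A_2 · A_3)): (A_2 · A_3): 10×4 by 4×17 → 10×17, cost 10·4·17 = 680; (A_1 · (A_2 · A_3)): 2×10 by 10×17 → 2×17, cost 2·10·17 = 340; cumulative 1020. Total 1020.
Order ((A_1 · A_2) · A_3): (A_1 · A_2): 2×10 by 10×4 → 2×4, cost 2·10·4 = 80; ((A_1 · A_2) · A_3): 2×4 by 4×17 → 2×17, cost 2·4·17 = 136; cumulative 216. Total 216.
Minimum: 216.

216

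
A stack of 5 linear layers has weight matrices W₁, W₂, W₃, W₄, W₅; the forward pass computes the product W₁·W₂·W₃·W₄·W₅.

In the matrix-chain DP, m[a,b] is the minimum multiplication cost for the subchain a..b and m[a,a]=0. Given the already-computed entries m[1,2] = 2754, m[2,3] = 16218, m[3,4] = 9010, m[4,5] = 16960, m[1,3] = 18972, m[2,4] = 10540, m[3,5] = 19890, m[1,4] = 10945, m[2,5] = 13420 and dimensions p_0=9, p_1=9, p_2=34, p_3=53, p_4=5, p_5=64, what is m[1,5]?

13825

m[1,5] = min over k∈[1,4] of m[1,k]+m[k+1,5]+p_{0}·p_k·p_{5}.
k=1: 0 + 13420 + 9·9·64 = 18604; k=2: 2754 + 19890 + 9·34·64 = 42228; k=3: 18972 + 16960 + 9·53·64 = 66460; k=4: 10945 + 0 + 9·5·64 = 13825.
Minimum: 13825 at k=4.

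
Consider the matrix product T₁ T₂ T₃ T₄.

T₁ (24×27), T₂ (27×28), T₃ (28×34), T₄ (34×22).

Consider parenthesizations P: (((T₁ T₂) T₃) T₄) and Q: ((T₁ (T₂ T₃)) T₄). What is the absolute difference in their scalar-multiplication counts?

6744

Order P = (((T₁ T₂) T₃) T₄): (T₁ T₂): 24×27 by 27×28 → 24×28, cost 24·27·28 = 18144; ((T₁ T₂) T₃): 24×28 by 28×34 → 24×34, cost 24·28·34 = 22848; cumulative 40992; (((T₁ T₂) T₃) T₄): 24×34 by 34×22 → 24×22, cost 24·34·22 = 17952; cumulative 58944. Total 58944.
Order Q = ((T₁ (T₂ T₃)) T₄): (T₂ T₃): 27×28 by 28×34 → 27×34, cost 27·28·34 = 25704; (T₁ (T₂ T₃)): 24×27 by 27×34 → 24×34, cost 24·27·34 = 22032; cumulative 47736; ((T₁ (T₂ T₃)) T₄): 24×34 by 34×22 → 24×22, cost 24·34·22 = 17952; cumulative 65688. Total 65688.
Difference: |58944 − 65688| = 6744.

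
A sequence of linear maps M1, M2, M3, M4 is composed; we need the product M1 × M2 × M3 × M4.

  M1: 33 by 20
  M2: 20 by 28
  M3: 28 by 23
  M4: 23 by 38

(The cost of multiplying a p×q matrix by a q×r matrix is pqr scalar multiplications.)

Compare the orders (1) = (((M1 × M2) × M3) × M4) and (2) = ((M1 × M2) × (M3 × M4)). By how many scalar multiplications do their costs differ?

Order (1) = (((M1 × M2) × M3) × M4): (M1 × M2): 33×20 by 20×28 → 33×28, cost 33·20·28 = 18480; ((M1 × M2) × M3): 33×28 by 28×23 → 33×23, cost 33·28·23 = 21252; cumulative 39732; (((M1 × M2) × M3) × M4): 33×23 by 23×38 → 33×38, cost 33·23·38 = 28842; cumulative 68574. Total 68574.
Order (2) = ((M1 × M2) × (M3 × M4)): (M1 × M2): 33×20 by 20×28 → 33×28, cost 33·20·28 = 18480; (M3 × M4): 28×23 by 23×38 → 28×38, cost 28·23·38 = 24472; ((M1 × M2) × (M3 × M4)): 33×28 by 28×38 → 33×38, cost 33·28·38 = 35112; cumulative 78064. Total 78064.
Difference: |68574 − 78064| = 9490.

9490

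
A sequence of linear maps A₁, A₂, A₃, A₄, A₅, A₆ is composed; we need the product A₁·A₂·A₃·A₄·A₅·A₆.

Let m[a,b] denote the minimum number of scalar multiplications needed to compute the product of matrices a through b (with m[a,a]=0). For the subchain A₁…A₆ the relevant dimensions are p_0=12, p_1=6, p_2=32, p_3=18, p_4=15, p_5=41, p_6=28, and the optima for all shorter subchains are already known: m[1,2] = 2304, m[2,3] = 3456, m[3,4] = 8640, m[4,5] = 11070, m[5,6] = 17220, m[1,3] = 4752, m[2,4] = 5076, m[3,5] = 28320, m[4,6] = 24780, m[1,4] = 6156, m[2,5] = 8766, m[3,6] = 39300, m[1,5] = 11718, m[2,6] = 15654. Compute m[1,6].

m[1,6] = min over k∈[1,5] of m[1,k]+m[k+1,6]+p_{0}·p_k·p_{6}.
k=1: 0 + 15654 + 12·6·28 = 17670; k=2: 2304 + 39300 + 12·32·28 = 52356; k=3: 4752 + 24780 + 12·18·28 = 35580; k=4: 6156 + 17220 + 12·15·28 = 28416; k=5: 11718 + 0 + 12·41·28 = 25494.
Minimum: 17670 at k=1.

17670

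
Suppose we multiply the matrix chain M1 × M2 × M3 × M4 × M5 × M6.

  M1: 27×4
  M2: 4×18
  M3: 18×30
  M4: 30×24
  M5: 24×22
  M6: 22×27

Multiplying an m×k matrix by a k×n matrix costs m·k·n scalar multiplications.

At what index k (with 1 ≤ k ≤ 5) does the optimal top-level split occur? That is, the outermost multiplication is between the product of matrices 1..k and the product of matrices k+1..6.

1

Adjacent pairs: M1M2 = 27·4·18 = 1944; M2M3 = 4·18·30 = 2160; M3M4 = 18·30·24 = 12960; M4M5 = 30·24·22 = 15840; M5M6 = 24·22·27 = 14256.
Length 3: M1..M3: k=1: 0+2160+27·4·30=5400; k=2: 1944+0+27·18·30=16524 → min 5400 | M2..M4: k=2: 0+12960+4·18·24=14688; k=3: 2160+0+4·30·24=5040 → min 5040 | M3..M5: k=3: 0+15840+18·30·22=27720; k=4: 12960+0+18·24·22=22464 → min 22464 | M4..M6: k=4: 0+14256+30·24·27=33696; k=5: 15840+0+30·22·27=33660 → min 33660.
Length 4: M1..M4: k=1: 0+5040+27·4·24=7632; k=2: 1944+12960+27·18·24=26568; k=3: 5400+0+27·30·24=24840 → min 7632 | M2..M5: k=2: 0+22464+4·18·22=24048; k=3: 2160+15840+4·30·22=20640; k=4: 5040+0+4·24·22=7152 → min 7152 | M3..M6: k=3: 0+33660+18·30·27=48240; k=4: 12960+14256+18·24·27=38880; k=5: 22464+0+18·22·27=33156 → min 33156.
Length 5: M1..M5: k=1: 0+7152+27·4·22=9528; k=2: 1944+22464+27·18·22=35100; k=3: 5400+15840+27·30·22=39060; k=4: 7632+0+27·24·22=21888 → min 9528 | M2..M6: k=2: 0+33156+4·18·27=35100; k=3: 2160+33660+4·30·27=39060; k=4: 5040+14256+4·24·27=21888; k=5: 7152+0+4·22·27=9528 → min 9528.
Top-level splits: k=1: (M1..M1)·(M2..M6) → 0+9528+27·4·27 = 12444; k=2: (M1..M2)·(M3..M6) → 1944+33156+27·18·27 = 48222; k=3: (M1..M3)·(M4..M6) → 5400+33660+27·30·27 = 60930; k=4: (M1..M4)·(M5..M6) → 7632+14256+27·24·27 = 39384; k=5: (M1..M5)·(M6..M6) → 9528+0+27·22·27 = 25566.
Best split is after M1, i.e. k = 1.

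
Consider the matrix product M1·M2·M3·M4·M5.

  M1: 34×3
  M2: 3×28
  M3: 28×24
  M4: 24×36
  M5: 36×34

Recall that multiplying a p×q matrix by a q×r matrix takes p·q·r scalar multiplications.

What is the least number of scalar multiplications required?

11748

Adjacent pairs: M1M2 = 34·3·28 = 2856; M2M3 = 3·28·24 = 2016; M3M4 = 28·24·36 = 24192; M4M5 = 24·36·34 = 29376.
Length 3: M1..M3: k=1: 0+2016+34·3·24=4464; k=2: 2856+0+34·28·24=25704 → min 4464 | M2..M4: k=2: 0+24192+3·28·36=27216; k=3: 2016+0+3·24·36=4608 → min 4608 | M3..M5: k=3: 0+29376+28·24·34=52224; k=4: 24192+0+28·36·34=58464 → min 52224.
Length 4: M1..M4: k=1: 0+4608+34·3·36=8280; k=2: 2856+24192+34·28·36=61320; k=3: 4464+0+34·24·36=33840 → min 8280 | M2..M5: k=2: 0+52224+3·28·34=55080; k=3: 2016+29376+3·24·34=33840; k=4: 4608+0+3·36·34=8280 → min 8280.
Length 5: M1..M5: k=1: 0+8280+34·3·34=11748; k=2: 2856+52224+34·28·34=87448; k=3: 4464+29376+34·24·34=61584; k=4: 8280+0+34·36·34=49896 → min 11748.
Optimal order: (M1·(((M2·M3)·M4)·M5)) with cost 11748.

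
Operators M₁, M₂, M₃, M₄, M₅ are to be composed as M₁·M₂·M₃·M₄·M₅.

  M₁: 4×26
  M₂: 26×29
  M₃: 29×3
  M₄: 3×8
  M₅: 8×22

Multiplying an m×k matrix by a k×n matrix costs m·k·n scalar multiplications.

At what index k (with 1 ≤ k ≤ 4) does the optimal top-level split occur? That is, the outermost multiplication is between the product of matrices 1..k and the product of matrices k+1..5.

Adjacent pairs: M₁M₂ = 4·26·29 = 3016; M₂M₃ = 26·29·3 = 2262; M₃M₄ = 29·3·8 = 696; M₄M₅ = 3·8·22 = 528.
Length 3: M₁..M₃: k=1: 0+2262+4·26·3=2574; k=2: 3016+0+4·29·3=3364 → min 2574 | M₂..M₄: k=2: 0+696+26·29·8=6728; k=3: 2262+0+26·3·8=2886 → min 2886 | M₃..M₅: k=3: 0+528+29·3·22=2442; k=4: 696+0+29·8·22=5800 → min 2442.
Length 4: M₁..M₄: k=1: 0+2886+4·26·8=3718; k=2: 3016+696+4·29·8=4640; k=3: 2574+0+4·3·8=2670 → min 2670 | M₂..M₅: k=2: 0+2442+26·29·22=19030; k=3: 2262+528+26·3·22=4506; k=4: 2886+0+26·8·22=7462 → min 4506.
Top-level splits: k=1: (M₁..M₁)·(M₂..M₅) → 0+4506+4·26·22 = 6794; k=2: (M₁..M₂)·(M₃..M₅) → 3016+2442+4·29·22 = 8010; k=3: (M₁..M₃)·(M₄..M₅) → 2574+528+4·3·22 = 3366; k=4: (M₁..M₄)·(M₅..M₅) → 2670+0+4·8·22 = 3374.
Best split is after M₃, i.e. k = 3.

3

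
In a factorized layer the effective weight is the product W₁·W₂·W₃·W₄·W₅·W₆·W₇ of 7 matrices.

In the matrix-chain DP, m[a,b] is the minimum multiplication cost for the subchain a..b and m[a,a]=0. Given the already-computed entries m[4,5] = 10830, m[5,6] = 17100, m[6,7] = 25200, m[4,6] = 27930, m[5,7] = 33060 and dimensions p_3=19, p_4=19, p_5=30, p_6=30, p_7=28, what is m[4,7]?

m[4,7] = min over k∈[4,6] of m[4,k]+m[k+1,7]+p_{3}·p_k·p_{7}.
k=4: 0 + 33060 + 19·19·28 = 43168; k=5: 10830 + 25200 + 19·30·28 = 51990; k=6: 27930 + 0 + 19·30·28 = 43890.
Minimum: 43168 at k=4.

43168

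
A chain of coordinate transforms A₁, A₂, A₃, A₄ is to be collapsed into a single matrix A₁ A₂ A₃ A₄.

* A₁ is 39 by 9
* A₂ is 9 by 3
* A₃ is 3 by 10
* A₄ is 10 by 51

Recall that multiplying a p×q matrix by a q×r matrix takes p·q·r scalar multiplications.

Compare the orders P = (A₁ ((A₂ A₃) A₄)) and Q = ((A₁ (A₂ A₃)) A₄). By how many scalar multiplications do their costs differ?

909

Order P = (A₁ ((A₂ A₃) A₄)): (A₂ A₃): 9×3 by 3×10 → 9×10, cost 9·3·10 = 270; ((A₂ A₃) A₄): 9×10 by 10×51 → 9×51, cost 9·10·51 = 4590; cumulative 4860; (A₁ ((A₂ A₃) A₄)): 39×9 by 9×51 → 39×51, cost 39·9·51 = 17901; cumulative 22761. Total 22761.
Order Q = ((A₁ (A₂ A₃)) A₄): (A₂ A₃): 9×3 by 3×10 → 9×10, cost 9·3·10 = 270; (A₁ (A₂ A₃)): 39×9 by 9×10 → 39×10, cost 39·9·10 = 3510; cumulative 3780; ((A₁ (A₂ A₃)) A₄): 39×10 by 10×51 → 39×51, cost 39·10·51 = 19890; cumulative 23670. Total 23670.
Difference: |22761 − 23670| = 909.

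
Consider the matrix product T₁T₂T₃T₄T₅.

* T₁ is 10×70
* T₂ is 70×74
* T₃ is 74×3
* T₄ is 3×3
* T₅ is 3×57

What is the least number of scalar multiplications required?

19440

Adjacent pairs: T₁T₂ = 10·70·74 = 51800; T₂T₃ = 70·74·3 = 15540; T₃T₄ = 74·3·3 = 666; T₄T₅ = 3·3·57 = 513.
Length 3: T₁..T₃: k=1: 0+15540+10·70·3=17640; k=2: 51800+0+10·74·3=54020 → min 17640 | T₂..T₄: k=2: 0+666+70·74·3=16206; k=3: 15540+0+70·3·3=16170 → min 16170 | T₃..T₅: k=3: 0+513+74·3·57=13167; k=4: 666+0+74·3·57=13320 → min 13167.
Length 4: T₁..T₄: k=1: 0+16170+10·70·3=18270; k=2: 51800+666+10·74·3=54686; k=3: 17640+0+10·3·3=17730 → min 17730 | T₂..T₅: k=2: 0+13167+70·74·57=308427; k=3: 15540+513+70·3·57=28023; k=4: 16170+0+70·3·57=28140 → min 28023.
Length 5: T₁..T₅: k=1: 0+28023+10·70·57=67923; k=2: 51800+13167+10·74·57=107147; k=3: 17640+513+10·3·57=19863; k=4: 17730+0+10·3·57=19440 → min 19440.
Optimal order: (((T₁(T₂T₃))T₄)T₅) with cost 19440.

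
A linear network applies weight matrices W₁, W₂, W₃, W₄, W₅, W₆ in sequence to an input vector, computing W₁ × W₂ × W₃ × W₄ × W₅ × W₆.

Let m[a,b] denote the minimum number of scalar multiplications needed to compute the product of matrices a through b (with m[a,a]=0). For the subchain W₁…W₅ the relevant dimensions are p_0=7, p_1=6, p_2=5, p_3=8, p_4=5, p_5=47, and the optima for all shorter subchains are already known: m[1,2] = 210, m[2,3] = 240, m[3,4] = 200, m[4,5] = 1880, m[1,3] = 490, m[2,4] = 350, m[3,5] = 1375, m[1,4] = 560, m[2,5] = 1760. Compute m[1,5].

2205

m[1,5] = min over k∈[1,4] of m[1,k]+m[k+1,5]+p_{0}·p_k·p_{5}.
k=1: 0 + 1760 + 7·6·47 = 3734; k=2: 210 + 1375 + 7·5·47 = 3230; k=3: 490 + 1880 + 7·8·47 = 5002; k=4: 560 + 0 + 7·5·47 = 2205.
Minimum: 2205 at k=4.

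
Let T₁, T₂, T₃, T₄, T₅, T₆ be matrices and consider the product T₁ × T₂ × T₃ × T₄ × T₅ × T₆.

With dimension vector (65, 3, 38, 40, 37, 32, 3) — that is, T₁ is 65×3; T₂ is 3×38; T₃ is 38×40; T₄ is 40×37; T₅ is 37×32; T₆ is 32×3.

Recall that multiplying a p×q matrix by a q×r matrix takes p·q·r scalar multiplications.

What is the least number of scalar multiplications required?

13425

Adjacent pairs: T₁T₂ = 65·3·38 = 7410; T₂T₃ = 3·38·40 = 4560; T₃T₄ = 38·40·37 = 56240; T₄T₅ = 40·37·32 = 47360; T₅T₆ = 37·32·3 = 3552.
Length 3: T₁..T₃: k=1: 0+4560+65·3·40=12360; k=2: 7410+0+65·38·40=106210 → min 12360 | T₂..T₄: k=2: 0+56240+3·38·37=60458; k=3: 4560+0+3·40·37=9000 → min 9000 | T₃..T₅: k=3: 0+47360+38·40·32=96000; k=4: 56240+0+38·37·32=101232 → min 96000 | T₄..T₆: k=4: 0+3552+40·37·3=7992; k=5: 47360+0+40·32·3=51200 → min 7992.
Length 4: T₁..T₄: k=1: 0+9000+65·3·37=16215; k=2: 7410+56240+65·38·37=155040; k=3: 12360+0+65·40·37=108560 → min 16215 | T₂..T₅: k=2: 0+96000+3·38·32=99648; k=3: 4560+47360+3·40·32=55760; k=4: 9000+0+3·37·32=12552 → min 12552 | T₃..T₆: k=3: 0+7992+38·40·3=12552; k=4: 56240+3552+38·37·3=64010; k=5: 96000+0+38·32·3=99648 → min 12552.
Length 5: T₁..T₅: k=1: 0+12552+65·3·32=18792; k=2: 7410+96000+65·38·32=182450; k=3: 12360+47360+65·40·32=142920; k=4: 16215+0+65·37·32=93175 → min 18792 | T₂..T₆: k=2: 0+12552+3·38·3=12894; k=3: 4560+7992+3·40·3=12912; k=4: 9000+3552+3·37·3=12885; k=5: 12552+0+3·32·3=12840 → min 12840.
Length 6: T₁..T₆: k=1: 0+12840+65·3·3=13425; k=2: 7410+12552+65·38·3=27372; k=3: 12360+7992+65·40·3=28152; k=4: 16215+3552+65·37·3=26982; k=5: 18792+0+65·32·3=25032 → min 13425.
Optimal order: (T₁ × ((((T₂ × T₃) × T₄) × T₅) × T₆)) with cost 13425.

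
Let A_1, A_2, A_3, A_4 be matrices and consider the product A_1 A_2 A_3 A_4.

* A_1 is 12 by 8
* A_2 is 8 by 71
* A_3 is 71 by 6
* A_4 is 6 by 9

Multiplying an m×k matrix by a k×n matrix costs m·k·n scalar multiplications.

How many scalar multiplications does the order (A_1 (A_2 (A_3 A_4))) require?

(A_3 A_4): 71×6 by 6×9 → 71×9, cost 71·6·9 = 3834
(A_2 (A_3 A_4)): 8×71 by 71×9 → 8×9, cost 8·71·9 = 5112; cumulative 8946
(A_1 (A_2 (A_3 A_4))): 12×8 by 8×9 → 12×9, cost 12·8·9 = 864; cumulative 9810
Total: 9810 scalar multiplications.

9810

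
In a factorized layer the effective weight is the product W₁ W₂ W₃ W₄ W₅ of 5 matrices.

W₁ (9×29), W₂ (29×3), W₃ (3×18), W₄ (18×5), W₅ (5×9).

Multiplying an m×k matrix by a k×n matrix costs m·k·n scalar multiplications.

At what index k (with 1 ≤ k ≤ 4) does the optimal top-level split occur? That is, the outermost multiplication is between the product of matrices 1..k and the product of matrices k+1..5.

2

Adjacent pairs: W₁W₂ = 9·29·3 = 783; W₂W₃ = 29·3·18 = 1566; W₃W₄ = 3·18·5 = 270; W₄W₅ = 18·5·9 = 810.
Length 3: W₁..W₃: k=1: 0+1566+9·29·18=6264; k=2: 783+0+9·3·18=1269 → min 1269 | W₂..W₄: k=2: 0+270+29·3·5=705; k=3: 1566+0+29·18·5=4176 → min 705 | W₃..W₅: k=3: 0+810+3·18·9=1296; k=4: 270+0+3·5·9=405 → min 405.
Length 4: W₁..W₄: k=1: 0+705+9·29·5=2010; k=2: 783+270+9·3·5=1188; k=3: 1269+0+9·18·5=2079 → min 1188 | W₂..W₅: k=2: 0+405+29·3·9=1188; k=3: 1566+810+29·18·9=7074; k=4: 705+0+29·5·9=2010 → min 1188.
Top-level splits: k=1: (W₁..W₁)·(W₂..W₅) → 0+1188+9·29·9 = 3537; k=2: (W₁..W₂)·(W₃..W₅) → 783+405+9·3·9 = 1431; k=3: (W₁..W₃)·(W₄..W₅) → 1269+810+9·18·9 = 3537; k=4: (W₁..W₄)·(W₅..W₅) → 1188+0+9·5·9 = 1593.
Best split is after W₂, i.e. k = 2.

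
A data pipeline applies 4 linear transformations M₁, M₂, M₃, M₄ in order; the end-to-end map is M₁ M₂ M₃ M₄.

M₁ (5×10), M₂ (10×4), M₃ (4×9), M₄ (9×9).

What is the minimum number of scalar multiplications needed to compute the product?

Adjacent pairs: M₁M₂ = 5·10·4 = 200; M₂M₃ = 10·4·9 = 360; M₃M₄ = 4·9·9 = 324.
Length 3: M₁..M₃: k=1: 0+360+5·10·9=810; k=2: 200+0+5·4·9=380 → min 380 | M₂..M₄: k=2: 0+324+10·4·9=684; k=3: 360+0+10·9·9=1170 → min 684.
Length 4: M₁..M₄: k=1: 0+684+5·10·9=1134; k=2: 200+324+5·4·9=704; k=3: 380+0+5·9·9=785 → min 704.
Optimal order: ((M₁ M₂) (M₃ M₄)) with cost 704.

704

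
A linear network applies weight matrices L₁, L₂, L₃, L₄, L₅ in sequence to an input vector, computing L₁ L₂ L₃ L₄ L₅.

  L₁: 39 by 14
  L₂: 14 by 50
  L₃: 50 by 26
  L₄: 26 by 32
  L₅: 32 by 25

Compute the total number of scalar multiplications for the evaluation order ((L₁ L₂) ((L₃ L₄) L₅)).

(L₁ L₂): 39×14 by 14×50 → 39×50, cost 39·14·50 = 27300
(L₃ L₄): 50×26 by 26×32 → 50×32, cost 50·26·32 = 41600
((L₃ L₄) L₅): 50×32 by 32×25 → 50×25, cost 50·32·25 = 40000; cumulative 81600
((L₁ L₂) ((L₃ L₄) L₅)): 39×50 by 50×25 → 39×25, cost 39·50·25 = 48750; cumulative 157650
Total: 157650 scalar multiplications.

157650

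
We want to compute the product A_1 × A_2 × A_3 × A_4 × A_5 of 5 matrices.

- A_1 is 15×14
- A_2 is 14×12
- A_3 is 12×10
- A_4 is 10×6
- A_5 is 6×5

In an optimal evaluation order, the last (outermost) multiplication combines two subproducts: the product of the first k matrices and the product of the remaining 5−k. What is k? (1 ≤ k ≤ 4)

Adjacent pairs: A_1A_2 = 15·14·12 = 2520; A_2A_3 = 14·12·10 = 1680; A_3A_4 = 12·10·6 = 720; A_4A_5 = 10·6·5 = 300.
Length 3: A_1..A_3: k=1: 0+1680+15·14·10=3780; k=2: 2520+0+15·12·10=4320 → min 3780 | A_2..A_4: k=2: 0+720+14·12·6=1728; k=3: 1680+0+14·10·6=2520 → min 1728 | A_3..A_5: k=3: 0+300+12·10·5=900; k=4: 720+0+12·6·5=1080 → min 900.
Length 4: A_1..A_4: k=1: 0+1728+15·14·6=2988; k=2: 2520+720+15·12·6=4320; k=3: 3780+0+15·10·6=4680 → min 2988 | A_2..A_5: k=2: 0+900+14·12·5=1740; k=3: 1680+300+14·10·5=2680; k=4: 1728+0+14·6·5=2148 → min 1740.
Top-level splits: k=1: (A_1..A_1)·(A_2..A_5) → 0+1740+15·14·5 = 2790; k=2: (A_1..A_2)·(A_3..A_5) → 2520+900+15·12·5 = 4320; k=3: (A_1..A_3)·(A_4..A_5) → 3780+300+15·10·5 = 4830; k=4: (A_1..A_4)·(A_5..A_5) → 2988+0+15·6·5 = 3438.
Best split is after A_1, i.e. k = 1.

1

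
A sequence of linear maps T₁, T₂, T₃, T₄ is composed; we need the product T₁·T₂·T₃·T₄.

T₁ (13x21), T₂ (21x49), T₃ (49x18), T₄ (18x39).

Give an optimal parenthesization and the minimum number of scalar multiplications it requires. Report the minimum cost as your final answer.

32562

Adjacent pairs: T₁T₂ = 13·21·49 = 13377; T₂T₃ = 21·49·18 = 18522; T₃T₄ = 49·18·39 = 34398.
Length 3: T₁..T₃: k=1: 0+18522+13·21·18=23436; k=2: 13377+0+13·49·18=24843 → min 23436 | T₂..T₄: k=2: 0+34398+21·49·39=74529; k=3: 18522+0+21·18·39=33264 → min 33264.
Length 4: T₁..T₄: k=1: 0+33264+13·21·39=43911; k=2: 13377+34398+13·49·39=72618; k=3: 23436+0+13·18·39=32562 → min 32562.
Optimal parenthesization: ((T₁·(T₂·T₃))·T₄) with cost 32562.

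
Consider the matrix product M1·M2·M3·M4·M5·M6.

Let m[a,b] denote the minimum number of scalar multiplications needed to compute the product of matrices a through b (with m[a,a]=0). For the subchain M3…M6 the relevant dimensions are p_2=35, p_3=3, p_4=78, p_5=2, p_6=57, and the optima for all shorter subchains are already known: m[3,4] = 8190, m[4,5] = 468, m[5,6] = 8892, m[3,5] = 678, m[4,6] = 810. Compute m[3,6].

4668

m[3,6] = min over k∈[3,5] of m[3,k]+m[k+1,6]+p_{2}·p_k·p_{6}.
k=3: 0 + 810 + 35·3·57 = 6795; k=4: 8190 + 8892 + 35·78·57 = 172692; k=5: 678 + 0 + 35·2·57 = 4668.
Minimum: 4668 at k=5.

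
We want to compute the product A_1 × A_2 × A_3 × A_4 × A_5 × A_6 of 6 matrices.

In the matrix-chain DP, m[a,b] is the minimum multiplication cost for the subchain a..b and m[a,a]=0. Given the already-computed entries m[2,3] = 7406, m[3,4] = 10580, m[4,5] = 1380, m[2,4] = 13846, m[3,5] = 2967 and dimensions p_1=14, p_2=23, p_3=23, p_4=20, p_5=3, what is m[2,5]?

3933

m[2,5] = min over k∈[2,4] of m[2,k]+m[k+1,5]+p_{1}·p_k·p_{5}.
k=2: 0 + 2967 + 14·23·3 = 3933; k=3: 7406 + 1380 + 14·23·3 = 9752; k=4: 13846 + 0 + 14·20·3 = 14686.
Minimum: 3933 at k=2.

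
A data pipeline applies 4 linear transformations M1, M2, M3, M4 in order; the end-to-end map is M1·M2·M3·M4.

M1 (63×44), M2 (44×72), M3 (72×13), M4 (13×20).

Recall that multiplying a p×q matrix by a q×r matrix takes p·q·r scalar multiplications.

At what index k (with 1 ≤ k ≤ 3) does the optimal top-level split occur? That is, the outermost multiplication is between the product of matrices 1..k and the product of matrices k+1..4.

Adjacent pairs: M1M2 = 63·44·72 = 199584; M2M3 = 44·72·13 = 41184; M3M4 = 72·13·20 = 18720.
Length 3: M1..M3: k=1: 0+41184+63·44·13=77220; k=2: 199584+0+63·72·13=258552 → min 77220 | M2..M4: k=2: 0+18720+44·72·20=82080; k=3: 41184+0+44·13·20=52624 → min 52624.
Top-level splits: k=1: (M1..M1)·(M2..M4) → 0+52624+63·44·20 = 108064; k=2: (M1..M2)·(M3..M4) → 199584+18720+63·72·20 = 309024; k=3: (M1..M3)·(M4..M4) → 77220+0+63·13·20 = 93600.
Best split is after M3, i.e. k = 3.

3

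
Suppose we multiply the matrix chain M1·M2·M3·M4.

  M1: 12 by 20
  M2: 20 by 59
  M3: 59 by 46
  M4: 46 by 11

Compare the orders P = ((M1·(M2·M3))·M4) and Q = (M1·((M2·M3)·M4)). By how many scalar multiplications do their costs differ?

Order P = ((M1·(M2·M3))·M4): (M2·M3): 20×59 by 59×46 → 20×46, cost 20·59·46 = 54280; (M1·(M2·M3)): 12×20 by 20×46 → 12×46, cost 12·20·46 = 11040; cumulative 65320; ((M1·(M2·M3))·M4): 12×46 by 46×11 → 12×11, cost 12·46·11 = 6072; cumulative 71392. Total 71392.
Order Q = (M1·((M2·M3)·M4)): (M2·M3): 20×59 by 59×46 → 20×46, cost 20·59·46 = 54280; ((M2·M3)·M4): 20×46 by 46×11 → 20×11, cost 20·46·11 = 10120; cumulative 64400; (M1·((M2·M3)·M4)): 12×20 by 20×11 → 12×11, cost 12·20·11 = 2640; cumulative 67040. Total 67040.
Difference: |71392 − 67040| = 4352.

4352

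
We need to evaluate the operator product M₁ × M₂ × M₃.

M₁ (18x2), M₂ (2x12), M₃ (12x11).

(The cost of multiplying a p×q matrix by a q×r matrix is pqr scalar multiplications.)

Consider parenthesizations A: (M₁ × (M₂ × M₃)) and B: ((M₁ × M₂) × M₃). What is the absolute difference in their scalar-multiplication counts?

Order A = (M₁ × (M₂ × M₃)): (M₂ × M₃): 2×12 by 12×11 → 2×11, cost 2·12·11 = 264; (M₁ × (M₂ × M₃)): 18×2 by 2×11 → 18×11, cost 18·2·11 = 396; cumulative 660. Total 660.
Order B = ((M₁ × M₂) × M₃): (M₁ × M₂): 18×2 by 2×12 → 18×12, cost 18·2·12 = 432; ((M₁ × M₂) × M₃): 18×12 by 12×11 → 18×11, cost 18·12·11 = 2376; cumulative 2808. Total 2808.
Difference: |660 − 2808| = 2148.

2148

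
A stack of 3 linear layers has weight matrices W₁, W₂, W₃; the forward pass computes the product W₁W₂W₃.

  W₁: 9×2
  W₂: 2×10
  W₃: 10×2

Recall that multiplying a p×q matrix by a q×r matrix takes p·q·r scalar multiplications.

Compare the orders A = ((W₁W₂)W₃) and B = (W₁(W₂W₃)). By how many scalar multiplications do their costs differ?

Order A = ((W₁W₂)W₃): (W₁W₂): 9×2 by 2×10 → 9×10, cost 9·2·10 = 180; ((W₁W₂)W₃): 9×10 by 10×2 → 9×2, cost 9·10·2 = 180; cumulative 360. Total 360.
Order B = (W₁(W₂W₃)): (W₂W₃): 2×10 by 10×2 → 2×2, cost 2·10·2 = 40; (W₁(W₂W₃)): 9×2 by 2×2 → 9×2, cost 9·2·2 = 36; cumulative 76. Total 76.
Difference: |360 − 76| = 284.

284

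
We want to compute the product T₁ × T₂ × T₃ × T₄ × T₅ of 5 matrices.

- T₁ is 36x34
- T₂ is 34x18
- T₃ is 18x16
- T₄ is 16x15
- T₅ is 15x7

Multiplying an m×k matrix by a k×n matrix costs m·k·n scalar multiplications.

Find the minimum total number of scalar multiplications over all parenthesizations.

Adjacent pairs: T₁T₂ = 36·34·18 = 22032; T₂T₃ = 34·18·16 = 9792; T₃T₄ = 18·16·15 = 4320; T₄T₅ = 16·15·7 = 1680.
Length 3: T₁..T₃: k=1: 0+9792+36·34·16=29376; k=2: 22032+0+36·18·16=32400 → min 29376 | T₂..T₄: k=2: 0+4320+34·18·15=13500; k=3: 9792+0+34·16·15=17952 → min 13500 | T₃..T₅: k=3: 0+1680+18·16·7=3696; k=4: 4320+0+18·15·7=6210 → min 3696.
Length 4: T₁..T₄: k=1: 0+13500+36·34·15=31860; k=2: 22032+4320+36·18·15=36072; k=3: 29376+0+36·16·15=38016 → min 31860 | T₂..T₅: k=2: 0+3696+34·18·7=7980; k=3: 9792+1680+34·16·7=15280; k=4: 13500+0+34·15·7=17070 → min 7980.
Length 5: T₁..T₅: k=1: 0+7980+36·34·7=16548; k=2: 22032+3696+36·18·7=30264; k=3: 29376+1680+36·16·7=35088; k=4: 31860+0+36·15·7=35640 → min 16548.
Optimal order: (T₁ × (T₂ × (T₃ × (T₄ × T₅)))) with cost 16548.

16548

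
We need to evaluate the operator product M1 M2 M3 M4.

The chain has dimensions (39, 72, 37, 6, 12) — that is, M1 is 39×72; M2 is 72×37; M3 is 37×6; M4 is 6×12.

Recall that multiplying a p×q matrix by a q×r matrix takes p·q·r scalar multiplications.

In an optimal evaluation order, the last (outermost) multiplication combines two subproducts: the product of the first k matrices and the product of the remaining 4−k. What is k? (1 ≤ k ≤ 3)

Adjacent pairs: M1M2 = 39·72·37 = 103896; M2M3 = 72·37·6 = 15984; M3M4 = 37·6·12 = 2664.
Length 3: M1..M3: k=1: 0+15984+39·72·6=32832; k=2: 103896+0+39·37·6=112554 → min 32832 | M2..M4: k=2: 0+2664+72·37·12=34632; k=3: 15984+0+72·6·12=21168 → min 21168.
Top-level splits: k=1: (M1..M1)·(M2..M4) → 0+21168+39·72·12 = 54864; k=2: (M1..M2)·(M3..M4) → 103896+2664+39·37·12 = 123876; k=3: (M1..M3)·(M4..M4) → 32832+0+39·6·12 = 35640.
Best split is after M3, i.e. k = 3.

3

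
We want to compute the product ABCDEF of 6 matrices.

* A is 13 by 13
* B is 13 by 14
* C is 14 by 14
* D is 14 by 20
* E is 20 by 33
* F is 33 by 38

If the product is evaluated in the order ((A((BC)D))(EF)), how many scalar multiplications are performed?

44528

(BC): 13×14 by 14×14 → 13×14, cost 13·14·14 = 2548
((BC)D): 13×14 by 14×20 → 13×20, cost 13·14·20 = 3640; cumulative 6188
(A((BC)D)): 13×13 by 13×20 → 13×20, cost 13·13·20 = 3380; cumulative 9568
(EF): 20×33 by 33×38 → 20×38, cost 20·33·38 = 25080
((A((BC)D))(EF)): 13×20 by 20×38 → 13×38, cost 13·20·38 = 9880; cumulative 44528
Total: 44528 scalar multiplications.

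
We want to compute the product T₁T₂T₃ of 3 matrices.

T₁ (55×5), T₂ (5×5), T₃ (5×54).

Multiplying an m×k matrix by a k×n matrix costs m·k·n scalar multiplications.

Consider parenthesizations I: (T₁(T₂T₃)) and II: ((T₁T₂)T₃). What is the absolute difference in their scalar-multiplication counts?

25

Order I = (T₁(T₂T₃)): (T₂T₃): 5×5 by 5×54 → 5×54, cost 5·5·54 = 1350; (T₁(T₂T₃)): 55×5 by 5×54 → 55×54, cost 55·5·54 = 14850; cumulative 16200. Total 16200.
Order II = ((T₁T₂)T₃): (T₁T₂): 55×5 by 5×5 → 55×5, cost 55·5·5 = 1375; ((T₁T₂)T₃): 55×5 by 5×54 → 55×54, cost 55·5·54 = 14850; cumulative 16225. Total 16225.
Difference: |16200 − 16225| = 25.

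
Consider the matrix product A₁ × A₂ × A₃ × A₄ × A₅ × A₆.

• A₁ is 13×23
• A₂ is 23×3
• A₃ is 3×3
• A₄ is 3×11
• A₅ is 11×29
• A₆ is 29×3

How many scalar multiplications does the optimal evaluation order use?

Adjacent pairs: A₁A₂ = 13·23·3 = 897; A₂A₃ = 23·3·3 = 207; A₃A₄ = 3·3·11 = 99; A₄A₅ = 3·11·29 = 957; A₅A₆ = 11·29·3 = 957.
Length 3: A₁..A₃: k=1: 0+207+13·23·3=1104; k=2: 897+0+13·3·3=1014 → min 1014 | A₂..A₄: k=2: 0+99+23·3·11=858; k=3: 207+0+23·3·11=966 → min 858 | A₃..A₅: k=3: 0+957+3·3·29=1218; k=4: 99+0+3·11·29=1056 → min 1056 | A₄..A₆: k=4: 0+957+3·11·3=1056; k=5: 957+0+3·29·3=1218 → min 1056.
Length 4: A₁..A₄: k=1: 0+858+13·23·11=4147; k=2: 897+99+13·3·11=1425; k=3: 1014+0+13·3·11=1443 → min 1425 | A₂..A₅: k=2: 0+1056+23·3·29=3057; k=3: 207+957+23·3·29=3165; k=4: 858+0+23·11·29=8195 → min 3057 | A₃..A₆: k=3: 0+1056+3·3·3=1083; k=4: 99+957+3·11·3=1155; k=5: 1056+0+3·29·3=1317 → min 1083.
Length 5: A₁..A₅: k=1: 0+3057+13·23·29=11728; k=2: 897+1056+13·3·29=3084; k=3: 1014+957+13·3·29=3102; k=4: 1425+0+13·11·29=5572 → min 3084 | A₂..A₆: k=2: 0+1083+23·3·3=1290; k=3: 207+1056+23·3·3=1470; k=4: 858+957+23·11·3=2574; k=5: 3057+0+23·29·3=5058 → min 1290.
Length 6: A₁..A₆: k=1: 0+1290+13·23·3=2187; k=2: 897+1083+13·3·3=2097; k=3: 1014+1056+13·3·3=2187; k=4: 1425+957+13·11·3=2811; k=5: 3084+0+13·29·3=4215 → min 2097.
Optimal order: ((A₁ × A₂) × (A₃ × (A₄ × (A₅ × A₆)))) with cost 2097.

2097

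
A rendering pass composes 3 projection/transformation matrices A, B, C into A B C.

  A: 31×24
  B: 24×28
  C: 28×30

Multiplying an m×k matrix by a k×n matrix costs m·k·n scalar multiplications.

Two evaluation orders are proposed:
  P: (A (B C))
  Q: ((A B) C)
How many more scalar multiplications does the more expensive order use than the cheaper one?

Order P = (A (B C)): (B C): 24×28 by 28×30 → 24×30, cost 24·28·30 = 20160; (A (B C)): 31×24 by 24×30 → 31×30, cost 31·24·30 = 22320; cumulative 42480. Total 42480.
Order Q = ((A B) C): (A B): 31×24 by 24×28 → 31×28, cost 31·24·28 = 20832; ((A B) C): 31×28 by 28×30 → 31×30, cost 31·28·30 = 26040; cumulative 46872. Total 46872.
Difference: |42480 − 46872| = 4392.

4392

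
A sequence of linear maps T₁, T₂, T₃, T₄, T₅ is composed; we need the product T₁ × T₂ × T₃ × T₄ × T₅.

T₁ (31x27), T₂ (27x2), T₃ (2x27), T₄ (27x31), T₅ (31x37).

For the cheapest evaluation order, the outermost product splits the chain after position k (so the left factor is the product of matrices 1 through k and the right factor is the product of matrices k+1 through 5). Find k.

Adjacent pairs: T₁T₂ = 31·27·2 = 1674; T₂T₃ = 27·2·27 = 1458; T₃T₄ = 2·27·31 = 1674; T₄T₅ = 27·31·37 = 30969.
Length 3: T₁..T₃: k=1: 0+1458+31·27·27=24057; k=2: 1674+0+31·2·27=3348 → min 3348 | T₂..T₄: k=2: 0+1674+27·2·31=3348; k=3: 1458+0+27·27·31=24057 → min 3348 | T₃..T₅: k=3: 0+30969+2·27·37=32967; k=4: 1674+0+2·31·37=3968 → min 3968.
Length 4: T₁..T₄: k=1: 0+3348+31·27·31=29295; k=2: 1674+1674+31·2·31=5270; k=3: 3348+0+31·27·31=29295 → min 5270 | T₂..T₅: k=2: 0+3968+27·2·37=5966; k=3: 1458+30969+27·27·37=59400; k=4: 3348+0+27·31·37=34317 → min 5966.
Top-level splits: k=1: (T₁..T₁)·(T₂..T₅) → 0+5966+31·27·37 = 36935; k=2: (T₁..T₂)·(T₃..T₅) → 1674+3968+31·2·37 = 7936; k=3: (T₁..T₃)·(T₄..T₅) → 3348+30969+31·27·37 = 65286; k=4: (T₁..T₄)·(T₅..T₅) → 5270+0+31·31·37 = 40827.
Best split is after T₂, i.e. k = 2.

2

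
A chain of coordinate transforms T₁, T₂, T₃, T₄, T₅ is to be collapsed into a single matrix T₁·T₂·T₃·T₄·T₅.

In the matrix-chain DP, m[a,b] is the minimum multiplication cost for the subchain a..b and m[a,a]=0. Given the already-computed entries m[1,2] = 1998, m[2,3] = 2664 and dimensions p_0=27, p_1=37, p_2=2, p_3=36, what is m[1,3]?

3942

m[1,3] = min over k∈[1,2] of m[1,k]+m[k+1,3]+p_{0}·p_k·p_{3}.
k=1: 0 + 2664 + 27·37·36 = 38628; k=2: 1998 + 0 + 27·2·36 = 3942.
Minimum: 3942 at k=2.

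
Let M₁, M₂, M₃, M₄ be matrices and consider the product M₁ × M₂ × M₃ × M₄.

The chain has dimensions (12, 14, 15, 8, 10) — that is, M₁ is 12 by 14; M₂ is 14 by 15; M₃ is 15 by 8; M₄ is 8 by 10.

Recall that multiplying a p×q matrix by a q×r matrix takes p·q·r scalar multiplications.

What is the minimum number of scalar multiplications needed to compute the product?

Adjacent pairs: M₁M₂ = 12·14·15 = 2520; M₂M₃ = 14·15·8 = 1680; M₃M₄ = 15·8·10 = 1200.
Length 3: M₁..M₃: k=1: 0+1680+12·14·8=3024; k=2: 2520+0+12·15·8=3960 → min 3024 | M₂..M₄: k=2: 0+1200+14·15·10=3300; k=3: 1680+0+14·8·10=2800 → min 2800.
Length 4: M₁..M₄: k=1: 0+2800+12·14·10=4480; k=2: 2520+1200+12·15·10=5520; k=3: 3024+0+12·8·10=3984 → min 3984.
Optimal order: ((M₁ × (M₂ × M₃)) × M₄) with cost 3984.

3984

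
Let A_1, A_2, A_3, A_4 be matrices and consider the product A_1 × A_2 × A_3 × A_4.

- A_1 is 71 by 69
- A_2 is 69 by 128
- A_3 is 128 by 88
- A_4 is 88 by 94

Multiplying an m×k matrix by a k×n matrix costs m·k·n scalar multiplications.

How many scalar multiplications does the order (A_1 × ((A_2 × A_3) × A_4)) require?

1808490

(A_2 × A_3): 69×128 by 128×88 → 69×88, cost 69·128·88 = 777216
((A_2 × A_3) × A_4): 69×88 by 88×94 → 69×94, cost 69·88·94 = 570768; cumulative 1347984
(A_1 × ((A_2 × A_3) × A_4)): 71×69 by 69×94 → 71×94, cost 71·69·94 = 460506; cumulative 1808490
Total: 1808490 scalar multiplications.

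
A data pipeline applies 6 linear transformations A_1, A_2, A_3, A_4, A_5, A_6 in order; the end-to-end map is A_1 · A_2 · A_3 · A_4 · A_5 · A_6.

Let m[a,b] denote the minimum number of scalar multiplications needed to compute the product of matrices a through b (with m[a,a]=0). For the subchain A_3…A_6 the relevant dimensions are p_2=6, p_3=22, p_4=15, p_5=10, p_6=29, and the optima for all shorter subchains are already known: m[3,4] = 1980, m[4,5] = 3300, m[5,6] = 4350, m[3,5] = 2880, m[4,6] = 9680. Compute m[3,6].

4620

m[3,6] = min over k∈[3,5] of m[3,k]+m[k+1,6]+p_{2}·p_k·p_{6}.
k=3: 0 + 9680 + 6·22·29 = 13508; k=4: 1980 + 4350 + 6·15·29 = 8940; k=5: 2880 + 0 + 6·10·29 = 4620.
Minimum: 4620 at k=5.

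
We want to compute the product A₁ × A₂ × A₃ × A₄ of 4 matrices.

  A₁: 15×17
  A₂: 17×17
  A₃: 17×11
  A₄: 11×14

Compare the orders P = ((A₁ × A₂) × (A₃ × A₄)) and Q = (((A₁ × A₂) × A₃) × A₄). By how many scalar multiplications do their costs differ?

1073

Order P = ((A₁ × A₂) × (A₃ × A₄)): (A₁ × A₂): 15×17 by 17×17 → 15×17, cost 15·17·17 = 4335; (A₃ × A₄): 17×11 by 11×14 → 17×14, cost 17·11·14 = 2618; ((A₁ × A₂) × (A₃ × A₄)): 15×17 by 17×14 → 15×14, cost 15·17·14 = 3570; cumulative 10523. Total 10523.
Order Q = (((A₁ × A₂) × A₃) × A₄): (A₁ × A₂): 15×17 by 17×17 → 15×17, cost 15·17·17 = 4335; ((A₁ × A₂) × A₃): 15×17 by 17×11 → 15×11, cost 15·17·11 = 2805; cumulative 7140; (((A₁ × A₂) × A₃) × A₄): 15×11 by 11×14 → 15×14, cost 15·11·14 = 2310; cumulative 9450. Total 9450.
Difference: |10523 − 9450| = 1073.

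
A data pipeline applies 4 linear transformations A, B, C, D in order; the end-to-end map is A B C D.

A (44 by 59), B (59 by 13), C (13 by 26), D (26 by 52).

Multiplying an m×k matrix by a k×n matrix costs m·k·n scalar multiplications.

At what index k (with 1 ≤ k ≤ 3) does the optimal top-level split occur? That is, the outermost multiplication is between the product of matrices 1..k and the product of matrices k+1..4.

Adjacent pairs: AB = 44·59·13 = 33748; BC = 59·13·26 = 19942; CD = 13·26·52 = 17576.
Length 3: A..C: k=1: 0+19942+44·59·26=87438; k=2: 33748+0+44·13·26=48620 → min 48620 | B..D: k=2: 0+17576+59·13·52=57460; k=3: 19942+0+59·26·52=99710 → min 57460.
Top-level splits: k=1: (A..A)·(B..D) → 0+57460+44·59·52 = 192452; k=2: (A..B)·(C..D) → 33748+17576+44·13·52 = 81068; k=3: (A..C)·(D..D) → 48620+0+44·26·52 = 108108.
Best split is after B, i.e. k = 2.

2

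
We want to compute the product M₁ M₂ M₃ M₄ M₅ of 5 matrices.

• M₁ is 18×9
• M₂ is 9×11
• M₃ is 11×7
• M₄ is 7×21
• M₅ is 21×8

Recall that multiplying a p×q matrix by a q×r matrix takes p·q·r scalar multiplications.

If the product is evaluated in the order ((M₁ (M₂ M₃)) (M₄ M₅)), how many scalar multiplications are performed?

(M₂ M₃): 9×11 by 11×7 → 9×7, cost 9·11·7 = 693
(M₁ (M₂ M₃)): 18×9 by 9×7 → 18×7, cost 18·9·7 = 1134; cumulative 1827
(M₄ M₅): 7×21 by 21×8 → 7×8, cost 7·21·8 = 1176
((M₁ (M₂ M₃)) (M₄ M₅)): 18×7 by 7×8 → 18×8, cost 18·7·8 = 1008; cumulative 4011
Total: 4011 scalar multiplications.

4011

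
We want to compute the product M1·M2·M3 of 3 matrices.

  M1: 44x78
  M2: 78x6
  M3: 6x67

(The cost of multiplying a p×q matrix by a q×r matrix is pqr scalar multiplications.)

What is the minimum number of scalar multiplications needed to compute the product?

Order (M1·(M2·M3)): (M2·M3): 78×6 by 6×67 → 78×67, cost 78·6·67 = 31356; (M1·(M2·M3)): 44×78 by 78×67 → 44×67, cost 44·78·67 = 229944; cumulative 261300. Total 261300.
Order ((M1·M2)·M3): (M1·M2): 44×78 by 78×6 → 44×6, cost 44·78·6 = 20592; ((M1·M2)·M3): 44×6 by 6×67 → 44×67, cost 44·6·67 = 17688; cumulative 38280. Total 38280.
Minimum: 38280.

38280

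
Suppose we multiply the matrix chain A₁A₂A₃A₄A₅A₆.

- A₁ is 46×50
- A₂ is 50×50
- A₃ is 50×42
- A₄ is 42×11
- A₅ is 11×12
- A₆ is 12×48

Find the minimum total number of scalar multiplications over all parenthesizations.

106524

Adjacent pairs: A₁A₂ = 46·50·50 = 115000; A₂A₃ = 50·50·42 = 105000; A₃A₄ = 50·42·11 = 23100; A₄A₅ = 42·11·12 = 5544; A₅A₆ = 11·12·48 = 6336.
Length 3: A₁..A₃: k=1: 0+105000+46·50·42=201600; k=2: 115000+0+46·50·42=211600 → min 201600 | A₂..A₄: k=2: 0+23100+50·50·11=50600; k=3: 105000+0+50·42·11=128100 → min 50600 | A₃..A₅: k=3: 0+5544+50·42·12=30744; k=4: 23100+0+50·11·12=29700 → min 29700 | A₄..A₆: k=4: 0+6336+42·11·48=28512; k=5: 5544+0+42·12·48=29736 → min 28512.
Length 4: A₁..A₄: k=1: 0+50600+46·50·11=75900; k=2: 115000+23100+46·50·11=163400; k=3: 201600+0+46·42·11=222852 → min 75900 | A₂..A₅: k=2: 0+29700+50·50·12=59700; k=3: 105000+5544+50·42·12=135744; k=4: 50600+0+50·11·12=57200 → min 57200 | A₃..A₆: k=3: 0+28512+50·42·48=129312; k=4: 23100+6336+50·11·48=55836; k=5: 29700+0+50·12·48=58500 → min 55836.
Length 5: A₁..A₅: k=1: 0+57200+46·50·12=84800; k=2: 115000+29700+46·50·12=172300; k=3: 201600+5544+46·42·12=230328; k=4: 75900+0+46·11·12=81972 → min 81972 | A₂..A₆: k=2: 0+55836+50·50·48=175836; k=3: 105000+28512+50·42·48=234312; k=4: 50600+6336+50·11·48=83336; k=5: 57200+0+50·12·48=86000 → min 83336.
Length 6: A₁..A₆: k=1: 0+83336+46·50·48=193736; k=2: 115000+55836+46·50·48=281236; k=3: 201600+28512+46·42·48=322848; k=4: 75900+6336+46·11·48=106524; k=5: 81972+0+46·12·48=108468 → min 106524.
Optimal order: ((A₁(A₂(A₃A₄)))(A₅A₆)) with cost 106524.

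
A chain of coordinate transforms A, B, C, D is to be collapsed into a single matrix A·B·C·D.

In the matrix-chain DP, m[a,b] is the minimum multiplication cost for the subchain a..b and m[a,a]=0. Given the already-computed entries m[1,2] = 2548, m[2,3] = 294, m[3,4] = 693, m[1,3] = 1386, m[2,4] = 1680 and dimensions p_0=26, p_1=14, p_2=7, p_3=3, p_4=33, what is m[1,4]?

m[1,4] = min over k∈[1,3] of m[1,k]+m[k+1,4]+p_{0}·p_k·p_{4}.
k=1: 0 + 1680 + 26·14·33 = 13692; k=2: 2548 + 693 + 26·7·33 = 9247; k=3: 1386 + 0 + 26·3·33 = 3960.
Minimum: 3960 at k=3.

3960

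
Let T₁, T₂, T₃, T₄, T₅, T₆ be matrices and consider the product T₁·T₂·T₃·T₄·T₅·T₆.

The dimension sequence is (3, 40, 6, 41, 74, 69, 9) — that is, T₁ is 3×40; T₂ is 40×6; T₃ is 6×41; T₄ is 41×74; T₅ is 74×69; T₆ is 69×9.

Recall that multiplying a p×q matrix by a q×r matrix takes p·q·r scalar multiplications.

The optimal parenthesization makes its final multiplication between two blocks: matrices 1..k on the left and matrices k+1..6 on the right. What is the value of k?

5

Adjacent pairs: T₁T₂ = 3·40·6 = 720; T₂T₃ = 40·6·41 = 9840; T₃T₄ = 6·41·74 = 18204; T₄T₅ = 41·74·69 = 209346; T₅T₆ = 74·69·9 = 45954.
Length 3: T₁..T₃: k=1: 0+9840+3·40·41=14760; k=2: 720+0+3·6·41=1458 → min 1458 | T₂..T₄: k=2: 0+18204+40·6·74=35964; k=3: 9840+0+40·41·74=131200 → min 35964 | T₃..T₅: k=3: 0+209346+6·41·69=226320; k=4: 18204+0+6·74·69=48840 → min 48840 | T₄..T₆: k=4: 0+45954+41·74·9=73260; k=5: 209346+0+41·69·9=234807 → min 73260.
Length 4: T₁..T₄: k=1: 0+35964+3·40·74=44844; k=2: 720+18204+3·6·74=20256; k=3: 1458+0+3·41·74=10560 → min 10560 | T₂..T₅: k=2: 0+48840+40·6·69=65400; k=3: 9840+209346+40·41·69=332346; k=4: 35964+0+40·74·69=240204 → min 65400 | T₃..T₆: k=3: 0+73260+6·41·9=75474; k=4: 18204+45954+6·74·9=68154; k=5: 48840+0+6·69·9=52566 → min 52566.
Length 5: T₁..T₅: k=1: 0+65400+3·40·69=73680; k=2: 720+48840+3·6·69=50802; k=3: 1458+209346+3·41·69=219291; k=4: 10560+0+3·74·69=25878 → min 25878 | T₂..T₆: k=2: 0+52566+40·6·9=54726; k=3: 9840+73260+40·41·9=97860; k=4: 35964+45954+40·74·9=108558; k=5: 65400+0+40·69·9=90240 → min 54726.
Top-level splits: k=1: (T₁..T₁)·(T₂..T₆) → 0+54726+3·40·9 = 55806; k=2: (T₁..T₂)·(T₃..T₆) → 720+52566+3·6·9 = 53448; k=3: (T₁..T₃)·(T₄..T₆) → 1458+73260+3·41·9 = 75825; k=4: (T₁..T₄)·(T₅..T₆) → 10560+45954+3·74·9 = 58512; k=5: (T₁..T₅)·(T₆..T₆) → 25878+0+3·69·9 = 27741.
Best split is after T₅, i.e. k = 5.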